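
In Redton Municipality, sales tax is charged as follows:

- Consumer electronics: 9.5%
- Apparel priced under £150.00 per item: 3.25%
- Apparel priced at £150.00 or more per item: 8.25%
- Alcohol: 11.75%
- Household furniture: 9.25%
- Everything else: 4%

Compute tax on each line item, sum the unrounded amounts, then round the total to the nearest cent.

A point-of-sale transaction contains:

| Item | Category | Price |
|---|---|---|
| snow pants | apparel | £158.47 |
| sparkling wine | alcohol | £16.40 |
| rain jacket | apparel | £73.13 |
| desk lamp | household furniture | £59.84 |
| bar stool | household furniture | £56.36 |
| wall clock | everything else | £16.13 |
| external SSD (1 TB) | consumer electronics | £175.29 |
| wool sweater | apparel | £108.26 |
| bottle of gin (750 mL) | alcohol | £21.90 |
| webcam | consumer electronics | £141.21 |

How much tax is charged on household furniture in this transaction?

Desk lamp £59.84: household furniture → 9.25% → £5.5352
Bar stool £56.36: household furniture → 9.25% → £5.2133
Tax on household furniture: unrounded sum = £10.7485 → £10.75

£10.75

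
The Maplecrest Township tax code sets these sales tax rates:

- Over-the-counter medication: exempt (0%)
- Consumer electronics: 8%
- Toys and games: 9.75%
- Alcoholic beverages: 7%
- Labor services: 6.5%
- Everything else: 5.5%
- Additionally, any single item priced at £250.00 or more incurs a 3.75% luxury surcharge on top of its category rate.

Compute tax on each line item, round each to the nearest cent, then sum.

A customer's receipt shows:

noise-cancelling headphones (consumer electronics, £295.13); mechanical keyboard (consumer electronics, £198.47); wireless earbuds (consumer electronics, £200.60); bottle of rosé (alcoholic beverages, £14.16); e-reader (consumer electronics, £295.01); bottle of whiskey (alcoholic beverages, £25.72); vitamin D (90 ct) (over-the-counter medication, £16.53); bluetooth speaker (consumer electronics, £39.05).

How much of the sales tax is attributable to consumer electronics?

Noise-cancelling headphones £295.13: consumer electronics → 8% + 3.75% surcharge = 11.75% → £34.68
Mechanical keyboard £198.47: consumer electronics → 8% → £15.88
Wireless earbuds £200.60: consumer electronics → 8% → £16.05
E-reader £295.01: consumer electronics → 8% + 3.75% surcharge = 11.75% → £34.66
Bluetooth speaker £39.05: consumer electronics → 8% → £3.12
Tax on consumer electronics = £34.68 + £15.88 + £16.05 + £34.66 + £3.12 = £104.39

£104.39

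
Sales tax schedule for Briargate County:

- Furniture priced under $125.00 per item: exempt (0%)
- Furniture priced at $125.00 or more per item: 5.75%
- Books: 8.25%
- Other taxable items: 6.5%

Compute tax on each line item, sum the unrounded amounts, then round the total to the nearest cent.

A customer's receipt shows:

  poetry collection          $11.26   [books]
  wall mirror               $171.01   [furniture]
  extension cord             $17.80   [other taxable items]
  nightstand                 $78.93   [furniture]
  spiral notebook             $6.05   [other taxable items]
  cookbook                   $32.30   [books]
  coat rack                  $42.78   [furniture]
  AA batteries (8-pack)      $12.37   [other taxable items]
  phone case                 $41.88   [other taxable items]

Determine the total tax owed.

Poetry collection $11.26: books → 8.25% → $0.92895
Wall mirror $171.01: furniture, $125.00 or more → 5.75% → $9.833075
Extension cord $17.80: other taxable items → 6.5% → $1.157
Nightstand $78.93: furniture, under $125.00 → 0% → $0.00
Spiral notebook $6.05: other taxable items → 6.5% → $0.39325
Cookbook $32.30: books → 8.25% → $2.66475
Coat rack $42.78: furniture, under $125.00 → 0% → $0.00
AA batteries (8-pack) $12.37: other taxable items → 6.5% → $0.80405
Phone case $41.88: other taxable items → 6.5% → $2.7222
Unrounded tax sum = $18.503275 → $18.50

$18.50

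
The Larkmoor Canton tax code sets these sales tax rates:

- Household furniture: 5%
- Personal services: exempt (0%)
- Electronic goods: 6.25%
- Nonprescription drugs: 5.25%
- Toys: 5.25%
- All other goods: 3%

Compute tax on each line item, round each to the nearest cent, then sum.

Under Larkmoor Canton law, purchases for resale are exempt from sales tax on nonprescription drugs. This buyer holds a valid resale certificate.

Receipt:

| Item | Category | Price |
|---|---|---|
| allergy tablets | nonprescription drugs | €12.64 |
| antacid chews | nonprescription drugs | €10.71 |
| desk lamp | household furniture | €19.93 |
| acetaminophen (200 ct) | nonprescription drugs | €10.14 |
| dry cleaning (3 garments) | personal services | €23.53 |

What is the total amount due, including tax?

Allergy tablets €12.64: nonprescription drugs, buyer-exempt → 0% → €0.00
Antacid chews €10.71: nonprescription drugs, buyer-exempt → 0% → €0.00
Desk lamp €19.93: household furniture → 5% → €1.00
Acetaminophen (200 ct) €10.14: nonprescription drugs, buyer-exempt → 0% → €0.00
Dry cleaning (3 garments) €23.53: personal services → 0% → €0.00
Subtotal = €76.95; tax = €1.00; total due = €77.95

€77.95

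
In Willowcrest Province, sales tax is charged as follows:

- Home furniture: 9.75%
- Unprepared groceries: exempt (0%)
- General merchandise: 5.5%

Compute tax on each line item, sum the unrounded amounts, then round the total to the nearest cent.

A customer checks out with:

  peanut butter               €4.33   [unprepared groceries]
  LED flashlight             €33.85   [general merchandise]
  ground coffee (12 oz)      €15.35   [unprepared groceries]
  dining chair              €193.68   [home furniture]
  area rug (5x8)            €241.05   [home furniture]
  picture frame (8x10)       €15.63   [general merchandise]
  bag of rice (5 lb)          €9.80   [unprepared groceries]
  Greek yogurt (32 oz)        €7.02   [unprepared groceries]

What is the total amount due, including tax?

€565.82

Peanut butter €4.33: unprepared groceries → 0% → €0.00
LED flashlight €33.85: general merchandise → 5.5% → €1.86175
Ground coffee (12 oz) €15.35: unprepared groceries → 0% → €0.00
Dining chair €193.68: home furniture → 9.75% → €18.8838
Area rug (5x8) €241.05: home furniture → 9.75% → €23.502375
Picture frame (8x10) €15.63: general merchandise → 5.5% → €0.85965
Bag of rice (5 lb) €9.80: unprepared groceries → 0% → €0.00
Greek yogurt (32 oz) €7.02: unprepared groceries → 0% → €0.00
Subtotal = €520.71; unrounded tax = €45.107575 → €45.11; total due = €565.82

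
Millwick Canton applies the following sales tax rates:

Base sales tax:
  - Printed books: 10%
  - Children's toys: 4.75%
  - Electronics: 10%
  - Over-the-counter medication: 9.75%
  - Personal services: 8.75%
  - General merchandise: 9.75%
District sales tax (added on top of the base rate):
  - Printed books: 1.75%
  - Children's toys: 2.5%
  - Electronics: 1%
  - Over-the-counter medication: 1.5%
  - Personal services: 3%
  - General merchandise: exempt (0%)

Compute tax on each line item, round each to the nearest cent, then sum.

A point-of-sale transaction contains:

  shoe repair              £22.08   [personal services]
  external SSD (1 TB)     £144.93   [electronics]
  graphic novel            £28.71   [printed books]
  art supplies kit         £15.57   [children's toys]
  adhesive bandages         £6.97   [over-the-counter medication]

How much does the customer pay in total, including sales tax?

£242.07

Shoe repair £22.08: personal services → 8.75% + 3% district = 11.75% → £2.59
External SSD (1 TB) £144.93: electronics → 10% + 1% district = 11% → £15.94
Graphic novel £28.71: printed books → 10% + 1.75% district = 11.75% → £3.37
Art supplies kit £15.57: children's toys → 4.75% + 2.5% district = 7.25% → £1.13
Adhesive bandages £6.97: over-the-counter medication → 9.75% + 1.5% district = 11.25% → £0.78
Subtotal = £218.26; tax = £23.81; total due = £242.07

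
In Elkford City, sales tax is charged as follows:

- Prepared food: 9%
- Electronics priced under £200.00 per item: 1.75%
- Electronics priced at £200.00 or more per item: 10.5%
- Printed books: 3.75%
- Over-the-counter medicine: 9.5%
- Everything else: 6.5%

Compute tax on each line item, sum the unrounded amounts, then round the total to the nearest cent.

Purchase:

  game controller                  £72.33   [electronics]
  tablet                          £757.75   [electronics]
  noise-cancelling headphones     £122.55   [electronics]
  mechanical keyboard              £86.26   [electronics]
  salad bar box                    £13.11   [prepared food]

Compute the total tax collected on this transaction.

£85.66

Game controller £72.33: electronics, under £200.00 → 1.75% → £1.265775
Tablet £757.75: electronics, £200.00 or more → 10.5% → £79.56375
Noise-cancelling headphones £122.55: electronics, under £200.00 → 1.75% → £2.144625
Mechanical keyboard £86.26: electronics, under £200.00 → 1.75% → £1.50955
Salad bar box £13.11: prepared food → 9% → £1.1799
Unrounded tax sum = £85.6636 → £85.66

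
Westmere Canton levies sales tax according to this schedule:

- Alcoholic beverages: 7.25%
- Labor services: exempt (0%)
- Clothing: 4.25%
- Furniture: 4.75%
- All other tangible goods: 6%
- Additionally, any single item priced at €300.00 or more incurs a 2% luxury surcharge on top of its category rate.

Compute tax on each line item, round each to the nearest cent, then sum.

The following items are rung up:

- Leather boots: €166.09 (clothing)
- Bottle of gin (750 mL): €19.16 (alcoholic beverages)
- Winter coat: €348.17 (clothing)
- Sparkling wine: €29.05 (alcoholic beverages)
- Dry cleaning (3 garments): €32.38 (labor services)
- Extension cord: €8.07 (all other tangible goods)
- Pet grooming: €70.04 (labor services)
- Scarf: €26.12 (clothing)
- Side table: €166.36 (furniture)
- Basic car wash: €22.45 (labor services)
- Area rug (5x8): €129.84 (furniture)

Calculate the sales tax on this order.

€47.98

Leather boots €166.09: clothing → 4.25% → €7.06
Bottle of gin (750 mL) €19.16: alcoholic beverages → 7.25% → €1.39
Winter coat €348.17: clothing → 4.25% + 2% surcharge = 6.25% → €21.76
Sparkling wine €29.05: alcoholic beverages → 7.25% → €2.11
Dry cleaning (3 garments) €32.38: labor services → 0% → €0.00
Extension cord €8.07: all other tangible goods → 6% → €0.48
Pet grooming €70.04: labor services → 0% → €0.00
Scarf €26.12: clothing → 4.25% → €1.11
Side table €166.36: furniture → 4.75% → €7.90
Basic car wash €22.45: labor services → 0% → €0.00
Area rug (5x8) €129.84: furniture → 4.75% → €6.17
Total tax = €7.06 + €1.39 + €21.76 + €2.11 + €0.48 + €1.11 + €7.90 + €6.17 = €47.98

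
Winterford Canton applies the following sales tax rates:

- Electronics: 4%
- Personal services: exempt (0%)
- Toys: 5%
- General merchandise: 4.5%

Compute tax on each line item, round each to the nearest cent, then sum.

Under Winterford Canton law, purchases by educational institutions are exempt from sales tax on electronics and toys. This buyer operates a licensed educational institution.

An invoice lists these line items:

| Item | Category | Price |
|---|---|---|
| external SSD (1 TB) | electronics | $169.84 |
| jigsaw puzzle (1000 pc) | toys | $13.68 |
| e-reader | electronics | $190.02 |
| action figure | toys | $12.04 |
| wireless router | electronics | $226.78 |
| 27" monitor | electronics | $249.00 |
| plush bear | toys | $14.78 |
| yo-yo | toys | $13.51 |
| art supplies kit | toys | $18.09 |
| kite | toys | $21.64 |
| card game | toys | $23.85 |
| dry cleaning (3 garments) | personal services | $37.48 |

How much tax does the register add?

External SSD (1 TB) $169.84: electronics, buyer-exempt → 0% → $0.00
Jigsaw puzzle (1000 pc) $13.68: toys, buyer-exempt → 0% → $0.00
E-reader $190.02: electronics, buyer-exempt → 0% → $0.00
Action figure $12.04: toys, buyer-exempt → 0% → $0.00
Wireless router $226.78: electronics, buyer-exempt → 0% → $0.00
27" monitor $249.00: electronics, buyer-exempt → 0% → $0.00
Plush bear $14.78: toys, buyer-exempt → 0% → $0.00
Yo-yo $13.51: toys, buyer-exempt → 0% → $0.00
Art supplies kit $18.09: toys, buyer-exempt → 0% → $0.00
Kite $21.64: toys, buyer-exempt → 0% → $0.00
Card game $23.85: toys, buyer-exempt → 0% → $0.00
Dry cleaning (3 garments) $37.48: personal services → 0% → $0.00
Total tax = $0.00

$0.00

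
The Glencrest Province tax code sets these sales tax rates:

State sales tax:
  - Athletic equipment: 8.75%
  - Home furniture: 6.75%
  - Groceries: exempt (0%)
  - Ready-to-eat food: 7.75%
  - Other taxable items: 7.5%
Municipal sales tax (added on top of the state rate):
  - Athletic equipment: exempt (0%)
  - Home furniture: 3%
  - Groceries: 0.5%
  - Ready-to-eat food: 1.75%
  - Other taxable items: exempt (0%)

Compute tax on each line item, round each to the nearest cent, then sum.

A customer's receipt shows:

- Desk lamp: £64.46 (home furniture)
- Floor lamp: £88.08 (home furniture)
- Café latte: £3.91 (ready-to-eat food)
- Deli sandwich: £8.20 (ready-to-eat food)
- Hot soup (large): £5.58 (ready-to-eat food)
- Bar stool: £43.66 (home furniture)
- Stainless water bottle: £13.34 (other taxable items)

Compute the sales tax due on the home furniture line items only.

£19.13

Desk lamp £64.46: home furniture → 6.75% + 3% municipal = 9.75% → £6.28
Floor lamp £88.08: home furniture → 6.75% + 3% municipal = 9.75% → £8.59
Bar stool £43.66: home furniture → 6.75% + 3% municipal = 9.75% → £4.26
Tax on home furniture = £6.28 + £8.59 + £4.26 = £19.13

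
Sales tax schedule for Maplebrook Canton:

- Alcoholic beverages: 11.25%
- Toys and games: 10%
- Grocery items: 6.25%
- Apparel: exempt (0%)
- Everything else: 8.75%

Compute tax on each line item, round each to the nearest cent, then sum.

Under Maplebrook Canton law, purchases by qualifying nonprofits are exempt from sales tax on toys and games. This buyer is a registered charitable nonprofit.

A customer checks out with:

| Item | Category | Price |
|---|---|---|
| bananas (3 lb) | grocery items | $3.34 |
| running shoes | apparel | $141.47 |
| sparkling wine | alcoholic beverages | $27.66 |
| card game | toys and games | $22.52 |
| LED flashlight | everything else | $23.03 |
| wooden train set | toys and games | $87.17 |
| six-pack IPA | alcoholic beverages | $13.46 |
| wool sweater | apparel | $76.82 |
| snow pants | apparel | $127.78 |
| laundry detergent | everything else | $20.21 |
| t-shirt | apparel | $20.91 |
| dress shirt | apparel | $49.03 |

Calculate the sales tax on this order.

Bananas (3 lb) $3.34: grocery items → 6.25% → $0.21
Running shoes $141.47: apparel → 0% → $0.00
Sparkling wine $27.66: alcoholic beverages → 11.25% → $3.11
Card game $22.52: toys and games, buyer-exempt → 0% → $0.00
LED flashlight $23.03: everything else → 8.75% → $2.02
Wooden train set $87.17: toys and games, buyer-exempt → 0% → $0.00
Six-pack IPA $13.46: alcoholic beverages → 11.25% → $1.51
Wool sweater $76.82: apparel → 0% → $0.00
Snow pants $127.78: apparel → 0% → $0.00
Laundry detergent $20.21: everything else → 8.75% → $1.77
T-shirt $20.91: apparel → 0% → $0.00
Dress shirt $49.03: apparel → 0% → $0.00
Total tax = $0.21 + $3.11 + $2.02 + $1.51 + $1.77 = $8.62

$8.62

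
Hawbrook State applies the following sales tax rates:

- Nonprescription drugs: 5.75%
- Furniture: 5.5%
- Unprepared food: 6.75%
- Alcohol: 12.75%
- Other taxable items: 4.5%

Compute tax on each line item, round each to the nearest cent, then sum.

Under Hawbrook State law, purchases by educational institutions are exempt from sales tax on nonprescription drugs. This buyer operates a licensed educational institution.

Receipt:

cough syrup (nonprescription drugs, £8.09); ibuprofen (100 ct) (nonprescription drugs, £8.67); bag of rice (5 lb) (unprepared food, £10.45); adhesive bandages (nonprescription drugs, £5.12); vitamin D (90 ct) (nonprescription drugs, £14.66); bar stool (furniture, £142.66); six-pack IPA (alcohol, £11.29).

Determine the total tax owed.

£10.00

Cough syrup £8.09: nonprescription drugs, buyer-exempt → 0% → £0.00
Ibuprofen (100 ct) £8.67: nonprescription drugs, buyer-exempt → 0% → £0.00
Bag of rice (5 lb) £10.45: unprepared food → 6.75% → £0.71
Adhesive bandages £5.12: nonprescription drugs, buyer-exempt → 0% → £0.00
Vitamin D (90 ct) £14.66: nonprescription drugs, buyer-exempt → 0% → £0.00
Bar stool £142.66: furniture → 5.5% → £7.85
Six-pack IPA £11.29: alcohol → 12.75% → £1.44
Total tax = £0.71 + £7.85 + £1.44 = £10.00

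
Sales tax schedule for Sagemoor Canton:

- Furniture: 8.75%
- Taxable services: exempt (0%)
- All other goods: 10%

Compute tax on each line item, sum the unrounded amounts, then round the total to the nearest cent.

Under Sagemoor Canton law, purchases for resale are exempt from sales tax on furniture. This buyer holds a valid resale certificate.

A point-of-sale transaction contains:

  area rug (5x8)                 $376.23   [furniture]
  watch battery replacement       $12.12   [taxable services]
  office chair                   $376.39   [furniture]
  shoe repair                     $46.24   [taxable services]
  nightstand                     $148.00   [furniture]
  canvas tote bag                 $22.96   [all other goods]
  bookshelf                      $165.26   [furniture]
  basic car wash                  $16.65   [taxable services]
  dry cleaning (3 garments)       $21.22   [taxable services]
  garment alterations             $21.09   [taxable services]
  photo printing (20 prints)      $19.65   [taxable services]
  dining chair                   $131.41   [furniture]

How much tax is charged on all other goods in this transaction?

Canvas tote bag $22.96: all other goods → 10% → $2.296
Tax on all other goods: unrounded sum = $2.296 → $2.30

$2.30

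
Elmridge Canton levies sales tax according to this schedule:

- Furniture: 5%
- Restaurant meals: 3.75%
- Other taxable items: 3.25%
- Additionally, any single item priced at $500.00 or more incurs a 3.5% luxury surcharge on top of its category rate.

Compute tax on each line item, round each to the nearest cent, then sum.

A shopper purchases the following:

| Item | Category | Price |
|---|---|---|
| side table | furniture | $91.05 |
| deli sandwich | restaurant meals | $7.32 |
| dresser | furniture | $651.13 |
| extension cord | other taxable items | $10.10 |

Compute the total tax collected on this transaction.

Side table $91.05: furniture → 5% → $4.55
Deli sandwich $7.32: restaurant meals → 3.75% → $0.27
Dresser $651.13: furniture → 5% + 3.5% surcharge = 8.5% → $55.35
Extension cord $10.10: other taxable items → 3.25% → $0.33
Total tax = $4.55 + $0.27 + $55.35 + $0.33 = $60.50

$60.50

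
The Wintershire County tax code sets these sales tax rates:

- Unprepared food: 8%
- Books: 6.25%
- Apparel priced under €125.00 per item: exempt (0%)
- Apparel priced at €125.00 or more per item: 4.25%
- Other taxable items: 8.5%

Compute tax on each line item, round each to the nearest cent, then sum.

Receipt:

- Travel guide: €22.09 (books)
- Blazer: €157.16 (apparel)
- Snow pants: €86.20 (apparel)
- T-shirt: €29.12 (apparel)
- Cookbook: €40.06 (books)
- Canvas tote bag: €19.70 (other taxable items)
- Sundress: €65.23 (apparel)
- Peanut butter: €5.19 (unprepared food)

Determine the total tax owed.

Travel guide €22.09: books → 6.25% → €1.38
Blazer €157.16: apparel, €125.00 or more → 4.25% → €6.68
Snow pants €86.20: apparel, under €125.00 → 0% → €0.00
T-shirt €29.12: apparel, under €125.00 → 0% → €0.00
Cookbook €40.06: books → 6.25% → €2.50
Canvas tote bag €19.70: other taxable items → 8.5% → €1.67
Sundress €65.23: apparel, under €125.00 → 0% → €0.00
Peanut butter €5.19: unprepared food → 8% → €0.42
Total tax = €1.38 + €6.68 + €2.50 + €1.67 + €0.42 = €12.65

€12.65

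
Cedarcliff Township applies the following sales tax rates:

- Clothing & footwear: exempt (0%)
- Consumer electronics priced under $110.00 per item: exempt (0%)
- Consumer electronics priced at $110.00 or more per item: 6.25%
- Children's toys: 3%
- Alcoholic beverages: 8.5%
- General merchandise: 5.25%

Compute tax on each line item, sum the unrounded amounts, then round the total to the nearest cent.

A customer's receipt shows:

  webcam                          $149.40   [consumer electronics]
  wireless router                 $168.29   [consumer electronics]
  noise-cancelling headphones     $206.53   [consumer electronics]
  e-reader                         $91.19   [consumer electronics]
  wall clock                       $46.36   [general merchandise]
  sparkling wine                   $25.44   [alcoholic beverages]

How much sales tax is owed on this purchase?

$37.36

Webcam $149.40: consumer electronics, $110.00 or more → 6.25% → $9.3375
Wireless router $168.29: consumer electronics, $110.00 or more → 6.25% → $10.518125
Noise-cancelling headphones $206.53: consumer electronics, $110.00 or more → 6.25% → $12.908125
E-reader $91.19: consumer electronics, under $110.00 → 0% → $0.00
Wall clock $46.36: general merchandise → 5.25% → $2.4339
Sparkling wine $25.44: alcoholic beverages → 8.5% → $2.1624
Unrounded tax sum = $37.36005 → $37.36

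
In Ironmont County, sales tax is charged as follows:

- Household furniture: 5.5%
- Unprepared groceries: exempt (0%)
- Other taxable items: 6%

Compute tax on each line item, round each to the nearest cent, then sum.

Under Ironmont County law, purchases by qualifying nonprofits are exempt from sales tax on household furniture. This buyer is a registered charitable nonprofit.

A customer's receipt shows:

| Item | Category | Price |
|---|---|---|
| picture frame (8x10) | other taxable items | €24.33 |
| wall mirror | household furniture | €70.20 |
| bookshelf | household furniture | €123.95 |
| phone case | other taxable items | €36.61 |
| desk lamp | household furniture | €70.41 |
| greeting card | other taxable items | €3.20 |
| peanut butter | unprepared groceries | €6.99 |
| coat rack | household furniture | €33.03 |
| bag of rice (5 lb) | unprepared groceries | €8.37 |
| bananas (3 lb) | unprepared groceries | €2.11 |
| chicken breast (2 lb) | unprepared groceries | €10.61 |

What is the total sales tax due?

€3.85

Picture frame (8x10) €24.33: other taxable items → 6% → €1.46
Wall mirror €70.20: household furniture, buyer-exempt → 0% → €0.00
Bookshelf €123.95: household furniture, buyer-exempt → 0% → €0.00
Phone case €36.61: other taxable items → 6% → €2.20
Desk lamp €70.41: household furniture, buyer-exempt → 0% → €0.00
Greeting card €3.20: other taxable items → 6% → €0.19
Peanut butter €6.99: unprepared groceries → 0% → €0.00
Coat rack €33.03: household furniture, buyer-exempt → 0% → €0.00
Bag of rice (5 lb) €8.37: unprepared groceries → 0% → €0.00
Bananas (3 lb) €2.11: unprepared groceries → 0% → €0.00
Chicken breast (2 lb) €10.61: unprepared groceries → 0% → €0.00
Total tax = €1.46 + €2.20 + €0.19 = €3.85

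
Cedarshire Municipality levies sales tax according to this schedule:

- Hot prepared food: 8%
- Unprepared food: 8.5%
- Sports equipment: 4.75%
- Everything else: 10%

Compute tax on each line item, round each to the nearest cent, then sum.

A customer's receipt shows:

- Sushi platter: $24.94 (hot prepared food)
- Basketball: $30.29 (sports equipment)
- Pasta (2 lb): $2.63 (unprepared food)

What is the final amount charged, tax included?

$61.52

Sushi platter $24.94: hot prepared food → 8% → $2.00
Basketball $30.29: sports equipment → 4.75% → $1.44
Pasta (2 lb) $2.63: unprepared food → 8.5% → $0.22
Subtotal = $57.86; tax = $3.66; total due = $61.52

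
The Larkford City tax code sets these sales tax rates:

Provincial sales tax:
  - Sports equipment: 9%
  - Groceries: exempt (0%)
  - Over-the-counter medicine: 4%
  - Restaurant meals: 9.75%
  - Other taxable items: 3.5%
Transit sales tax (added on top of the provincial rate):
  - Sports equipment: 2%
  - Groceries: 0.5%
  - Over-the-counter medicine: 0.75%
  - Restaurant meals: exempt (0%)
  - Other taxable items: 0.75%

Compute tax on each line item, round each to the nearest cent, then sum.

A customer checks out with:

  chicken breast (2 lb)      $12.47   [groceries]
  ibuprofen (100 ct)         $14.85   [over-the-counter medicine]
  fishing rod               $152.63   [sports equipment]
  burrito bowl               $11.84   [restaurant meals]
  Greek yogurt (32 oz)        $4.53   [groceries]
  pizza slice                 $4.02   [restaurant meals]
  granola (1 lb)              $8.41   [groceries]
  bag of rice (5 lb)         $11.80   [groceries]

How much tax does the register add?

Chicken breast (2 lb) $12.47: groceries → 0% + 0.5% transit = 0.5% → $0.06
Ibuprofen (100 ct) $14.85: over-the-counter medicine → 4% + 0.75% transit = 4.75% → $0.71
Fishing rod $152.63: sports equipment → 9% + 2% transit = 11% → $16.79
Burrito bowl $11.84: restaurant meals → 9.75% + 0% transit = 9.75% → $1.15
Greek yogurt (32 oz) $4.53: groceries → 0% + 0.5% transit = 0.5% → $0.02
Pizza slice $4.02: restaurant meals → 9.75% + 0% transit = 9.75% → $0.39
Granola (1 lb) $8.41: groceries → 0% + 0.5% transit = 0.5% → $0.04
Bag of rice (5 lb) $11.80: groceries → 0% + 0.5% transit = 0.5% → $0.06
Total tax = $0.06 + $0.71 + $16.79 + $1.15 + $0.02 + $0.39 + $0.04 + $0.06 = $19.22

$19.22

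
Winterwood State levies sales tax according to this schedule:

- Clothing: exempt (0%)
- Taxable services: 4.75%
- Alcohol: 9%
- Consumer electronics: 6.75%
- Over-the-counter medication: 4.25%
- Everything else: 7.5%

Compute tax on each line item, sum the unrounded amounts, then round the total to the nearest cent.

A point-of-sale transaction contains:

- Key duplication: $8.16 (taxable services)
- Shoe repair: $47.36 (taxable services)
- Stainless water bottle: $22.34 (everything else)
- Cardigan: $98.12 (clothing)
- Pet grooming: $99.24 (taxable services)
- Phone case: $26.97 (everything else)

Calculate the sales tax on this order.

$11.05

Key duplication $8.16: taxable services → 4.75% → $0.3876
Shoe repair $47.36: taxable services → 4.75% → $2.2496
Stainless water bottle $22.34: everything else → 7.5% → $1.6755
Cardigan $98.12: clothing → 0% → $0.00
Pet grooming $99.24: taxable services → 4.75% → $4.7139
Phone case $26.97: everything else → 7.5% → $2.02275
Unrounded tax sum = $11.04935 → $11.05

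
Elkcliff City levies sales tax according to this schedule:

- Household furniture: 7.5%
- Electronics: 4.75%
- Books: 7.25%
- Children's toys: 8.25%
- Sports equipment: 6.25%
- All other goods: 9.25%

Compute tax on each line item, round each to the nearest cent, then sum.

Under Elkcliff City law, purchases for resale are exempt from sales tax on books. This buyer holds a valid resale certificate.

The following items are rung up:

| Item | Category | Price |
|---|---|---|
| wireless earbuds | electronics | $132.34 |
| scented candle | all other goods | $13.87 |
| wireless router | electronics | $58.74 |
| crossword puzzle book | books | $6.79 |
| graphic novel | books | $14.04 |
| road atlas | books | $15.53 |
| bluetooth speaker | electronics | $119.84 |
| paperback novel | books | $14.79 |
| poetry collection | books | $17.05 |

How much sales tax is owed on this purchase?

$16.05

Wireless earbuds $132.34: electronics → 4.75% → $6.29
Scented candle $13.87: all other goods → 9.25% → $1.28
Wireless router $58.74: electronics → 4.75% → $2.79
Crossword puzzle book $6.79: books, buyer-exempt → 0% → $0.00
Graphic novel $14.04: books, buyer-exempt → 0% → $0.00
Road atlas $15.53: books, buyer-exempt → 0% → $0.00
Bluetooth speaker $119.84: electronics → 4.75% → $5.69
Paperback novel $14.79: books, buyer-exempt → 0% → $0.00
Poetry collection $17.05: books, buyer-exempt → 0% → $0.00
Total tax = $6.29 + $1.28 + $2.79 + $5.69 = $16.05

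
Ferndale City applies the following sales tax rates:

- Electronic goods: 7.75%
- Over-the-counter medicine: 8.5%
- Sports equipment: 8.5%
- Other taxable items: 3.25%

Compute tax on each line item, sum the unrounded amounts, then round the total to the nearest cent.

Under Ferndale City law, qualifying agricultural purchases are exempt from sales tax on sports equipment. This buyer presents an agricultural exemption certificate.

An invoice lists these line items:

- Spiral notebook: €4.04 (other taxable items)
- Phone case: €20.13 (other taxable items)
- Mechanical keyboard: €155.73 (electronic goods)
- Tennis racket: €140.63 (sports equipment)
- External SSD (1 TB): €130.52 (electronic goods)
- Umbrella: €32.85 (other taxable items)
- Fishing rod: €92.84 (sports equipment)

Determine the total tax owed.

€24.04

Spiral notebook €4.04: other taxable items → 3.25% → €0.1313
Phone case €20.13: other taxable items → 3.25% → €0.654225
Mechanical keyboard €155.73: electronic goods → 7.75% → €12.069075
Tennis racket €140.63: sports equipment, buyer-exempt → 0% → €0.00
External SSD (1 TB) €130.52: electronic goods → 7.75% → €10.1153
Umbrella €32.85: other taxable items → 3.25% → €1.067625
Fishing rod €92.84: sports equipment, buyer-exempt → 0% → €0.00
Unrounded tax sum = €24.037525 → €24.04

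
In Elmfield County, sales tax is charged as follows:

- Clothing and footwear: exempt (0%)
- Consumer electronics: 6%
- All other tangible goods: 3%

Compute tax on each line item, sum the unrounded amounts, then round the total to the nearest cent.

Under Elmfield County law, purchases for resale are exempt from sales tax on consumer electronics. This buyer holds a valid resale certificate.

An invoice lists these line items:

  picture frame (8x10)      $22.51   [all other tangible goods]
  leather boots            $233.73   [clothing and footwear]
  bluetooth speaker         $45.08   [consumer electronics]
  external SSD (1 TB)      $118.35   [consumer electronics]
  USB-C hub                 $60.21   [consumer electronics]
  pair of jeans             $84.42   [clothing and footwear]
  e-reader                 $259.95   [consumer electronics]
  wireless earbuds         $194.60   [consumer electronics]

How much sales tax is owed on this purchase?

$0.68

Picture frame (8x10) $22.51: all other tangible goods → 3% → $0.6753
Leather boots $233.73: clothing and footwear → 0% → $0.00
Bluetooth speaker $45.08: consumer electronics, buyer-exempt → 0% → $0.00
External SSD (1 TB) $118.35: consumer electronics, buyer-exempt → 0% → $0.00
USB-C hub $60.21: consumer electronics, buyer-exempt → 0% → $0.00
Pair of jeans $84.42: clothing and footwear → 0% → $0.00
E-reader $259.95: consumer electronics, buyer-exempt → 0% → $0.00
Wireless earbuds $194.60: consumer electronics, buyer-exempt → 0% → $0.00
Unrounded tax sum = $0.6753 → $0.68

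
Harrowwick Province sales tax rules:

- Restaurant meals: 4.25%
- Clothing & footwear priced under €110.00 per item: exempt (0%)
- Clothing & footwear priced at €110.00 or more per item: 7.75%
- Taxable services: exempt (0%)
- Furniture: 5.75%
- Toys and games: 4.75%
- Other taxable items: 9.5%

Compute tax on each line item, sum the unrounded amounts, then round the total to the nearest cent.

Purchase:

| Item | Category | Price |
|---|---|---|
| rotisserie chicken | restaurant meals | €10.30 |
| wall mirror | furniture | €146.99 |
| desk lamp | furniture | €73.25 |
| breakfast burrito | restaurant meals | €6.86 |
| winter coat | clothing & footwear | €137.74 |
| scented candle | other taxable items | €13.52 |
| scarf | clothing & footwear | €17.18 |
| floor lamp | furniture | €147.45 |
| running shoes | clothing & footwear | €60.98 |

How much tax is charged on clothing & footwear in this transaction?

Winter coat €137.74: clothing & footwear, €110.00 or more → 7.75% → €10.67485
Scarf €17.18: clothing & footwear, under €110.00 → 0% → €0.00
Running shoes €60.98: clothing & footwear, under €110.00 → 0% → €0.00
Tax on clothing & footwear: unrounded sum = €10.67485 → €10.67

€10.67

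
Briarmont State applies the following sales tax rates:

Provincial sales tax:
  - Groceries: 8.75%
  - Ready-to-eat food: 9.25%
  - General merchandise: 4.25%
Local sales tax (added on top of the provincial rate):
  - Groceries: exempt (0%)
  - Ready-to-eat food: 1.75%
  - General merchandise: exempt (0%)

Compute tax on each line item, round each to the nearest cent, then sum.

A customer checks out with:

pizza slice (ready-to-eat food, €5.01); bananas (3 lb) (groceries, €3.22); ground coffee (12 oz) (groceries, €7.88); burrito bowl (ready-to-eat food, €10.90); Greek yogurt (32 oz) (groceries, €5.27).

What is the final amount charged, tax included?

€35.46

Pizza slice €5.01: ready-to-eat food → 9.25% + 1.75% local = 11% → €0.55
Bananas (3 lb) €3.22: groceries → 8.75% + 0% local = 8.75% → €0.28
Ground coffee (12 oz) €7.88: groceries → 8.75% + 0% local = 8.75% → €0.69
Burrito bowl €10.90: ready-to-eat food → 9.25% + 1.75% local = 11% → €1.20
Greek yogurt (32 oz) €5.27: groceries → 8.75% + 0% local = 8.75% → €0.46
Subtotal = €32.28; tax = €3.18; total due = €35.46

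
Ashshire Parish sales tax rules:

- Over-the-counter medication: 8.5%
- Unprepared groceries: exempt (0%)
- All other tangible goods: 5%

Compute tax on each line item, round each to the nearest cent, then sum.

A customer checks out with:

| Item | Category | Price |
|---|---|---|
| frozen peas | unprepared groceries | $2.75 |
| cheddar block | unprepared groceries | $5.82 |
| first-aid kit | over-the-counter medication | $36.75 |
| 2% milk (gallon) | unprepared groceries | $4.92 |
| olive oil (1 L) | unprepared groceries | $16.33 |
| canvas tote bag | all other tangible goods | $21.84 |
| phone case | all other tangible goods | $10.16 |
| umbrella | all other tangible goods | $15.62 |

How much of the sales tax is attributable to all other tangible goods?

Canvas tote bag $21.84: all other tangible goods → 5% → $1.09
Phone case $10.16: all other tangible goods → 5% → $0.51
Umbrella $15.62: all other tangible goods → 5% → $0.78
Tax on all other tangible goods = $1.09 + $0.51 + $0.78 = $2.38

$2.38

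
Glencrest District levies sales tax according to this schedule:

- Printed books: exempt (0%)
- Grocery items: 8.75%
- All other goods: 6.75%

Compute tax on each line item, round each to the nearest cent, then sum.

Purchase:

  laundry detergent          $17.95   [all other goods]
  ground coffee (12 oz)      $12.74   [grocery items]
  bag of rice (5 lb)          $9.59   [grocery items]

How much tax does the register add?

Laundry detergent $17.95: all other goods → 6.75% → $1.21
Ground coffee (12 oz) $12.74: grocery items → 8.75% → $1.11
Bag of rice (5 lb) $9.59: grocery items → 8.75% → $0.84
Total tax = $1.21 + $1.11 + $0.84 = $3.16

$3.16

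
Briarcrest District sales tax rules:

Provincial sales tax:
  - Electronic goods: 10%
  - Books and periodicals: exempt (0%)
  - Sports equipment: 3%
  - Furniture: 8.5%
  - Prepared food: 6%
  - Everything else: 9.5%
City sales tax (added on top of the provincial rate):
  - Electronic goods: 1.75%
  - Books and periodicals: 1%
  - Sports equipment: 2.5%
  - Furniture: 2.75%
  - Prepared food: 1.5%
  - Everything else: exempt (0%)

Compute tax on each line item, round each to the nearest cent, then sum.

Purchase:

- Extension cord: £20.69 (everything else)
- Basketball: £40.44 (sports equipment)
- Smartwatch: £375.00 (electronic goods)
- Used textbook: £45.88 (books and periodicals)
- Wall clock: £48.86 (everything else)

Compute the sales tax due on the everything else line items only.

Extension cord £20.69: everything else → 9.5% + 0% city = 9.5% → £1.97
Wall clock £48.86: everything else → 9.5% + 0% city = 9.5% → £4.64
Tax on everything else = £1.97 + £4.64 = £6.61

£6.61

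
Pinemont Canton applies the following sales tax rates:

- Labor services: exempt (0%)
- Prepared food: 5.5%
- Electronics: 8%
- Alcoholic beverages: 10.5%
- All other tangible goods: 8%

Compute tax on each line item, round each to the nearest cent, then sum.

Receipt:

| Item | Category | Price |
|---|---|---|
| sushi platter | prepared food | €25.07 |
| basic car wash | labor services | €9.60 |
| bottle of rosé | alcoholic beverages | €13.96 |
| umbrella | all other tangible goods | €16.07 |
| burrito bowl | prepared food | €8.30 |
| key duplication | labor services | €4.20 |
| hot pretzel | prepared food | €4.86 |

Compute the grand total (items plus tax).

€86.93

Sushi platter €25.07: prepared food → 5.5% → €1.38
Basic car wash €9.60: labor services → 0% → €0.00
Bottle of rosé €13.96: alcoholic beverages → 10.5% → €1.47
Umbrella €16.07: all other tangible goods → 8% → €1.29
Burrito bowl €8.30: prepared food → 5.5% → €0.46
Key duplication €4.20: labor services → 0% → €0.00
Hot pretzel €4.86: prepared food → 5.5% → €0.27
Subtotal = €82.06; tax = €4.87; total due = €86.93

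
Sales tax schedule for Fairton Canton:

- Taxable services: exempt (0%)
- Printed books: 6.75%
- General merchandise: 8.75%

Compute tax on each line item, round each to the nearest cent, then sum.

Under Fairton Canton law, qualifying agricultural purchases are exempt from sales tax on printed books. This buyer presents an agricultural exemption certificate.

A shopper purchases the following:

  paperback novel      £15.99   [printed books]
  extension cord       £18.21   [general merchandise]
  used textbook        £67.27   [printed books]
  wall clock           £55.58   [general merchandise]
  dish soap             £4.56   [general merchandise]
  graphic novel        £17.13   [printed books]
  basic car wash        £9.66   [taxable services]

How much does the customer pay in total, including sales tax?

£195.25

Paperback novel £15.99: printed books, buyer-exempt → 0% → £0.00
Extension cord £18.21: general merchandise → 8.75% → £1.59
Used textbook £67.27: printed books, buyer-exempt → 0% → £0.00
Wall clock £55.58: general merchandise → 8.75% → £4.86
Dish soap £4.56: general merchandise → 8.75% → £0.40
Graphic novel £17.13: printed books, buyer-exempt → 0% → £0.00
Basic car wash £9.66: taxable services → 0% → £0.00
Subtotal = £188.40; tax = £6.85; total due = £195.25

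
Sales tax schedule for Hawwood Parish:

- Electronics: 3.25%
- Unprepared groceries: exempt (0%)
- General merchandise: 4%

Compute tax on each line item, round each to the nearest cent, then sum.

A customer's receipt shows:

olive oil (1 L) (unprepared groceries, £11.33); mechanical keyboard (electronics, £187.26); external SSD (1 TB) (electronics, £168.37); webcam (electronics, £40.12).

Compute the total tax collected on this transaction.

£12.86

Olive oil (1 L) £11.33: unprepared groceries → 0% → £0.00
Mechanical keyboard £187.26: electronics → 3.25% → £6.09
External SSD (1 TB) £168.37: electronics → 3.25% → £5.47
Webcam £40.12: electronics → 3.25% → £1.30
Total tax = £6.09 + £5.47 + £1.30 = £12.86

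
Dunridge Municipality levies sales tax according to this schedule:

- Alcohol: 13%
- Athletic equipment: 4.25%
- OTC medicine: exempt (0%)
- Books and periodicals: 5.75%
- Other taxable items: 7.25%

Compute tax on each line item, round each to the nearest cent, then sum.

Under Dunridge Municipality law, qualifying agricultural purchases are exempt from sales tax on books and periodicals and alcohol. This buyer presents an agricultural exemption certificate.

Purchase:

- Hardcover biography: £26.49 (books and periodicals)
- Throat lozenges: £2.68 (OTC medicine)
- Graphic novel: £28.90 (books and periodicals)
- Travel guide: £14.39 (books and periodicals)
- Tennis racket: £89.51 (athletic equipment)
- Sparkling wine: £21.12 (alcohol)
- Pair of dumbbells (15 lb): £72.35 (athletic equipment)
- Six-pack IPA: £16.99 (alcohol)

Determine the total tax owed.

Hardcover biography £26.49: books and periodicals, buyer-exempt → 0% → £0.00
Throat lozenges £2.68: OTC medicine → 0% → £0.00
Graphic novel £28.90: books and periodicals, buyer-exempt → 0% → £0.00
Travel guide £14.39: books and periodicals, buyer-exempt → 0% → £0.00
Tennis racket £89.51: athletic equipment → 4.25% → £3.80
Sparkling wine £21.12: alcohol, buyer-exempt → 0% → £0.00
Pair of dumbbells (15 lb) £72.35: athletic equipment → 4.25% → £3.07
Six-pack IPA £16.99: alcohol, buyer-exempt → 0% → £0.00
Total tax = £3.80 + £3.07 = £6.87

£6.87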